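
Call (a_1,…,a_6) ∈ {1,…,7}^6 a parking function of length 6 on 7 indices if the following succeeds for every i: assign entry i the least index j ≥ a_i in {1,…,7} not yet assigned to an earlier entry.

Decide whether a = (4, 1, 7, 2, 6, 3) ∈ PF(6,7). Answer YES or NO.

YES

Rearranged: b = (1, 2, 3, 4, 6, 7).
  b_1=1 ≤ 2
  b_2=2 ≤ 3
  b_3=3 ≤ 4
  b_4=4 ≤ 5
  b_5=6 ≤ 6
  b_6=7 ≤ 7
All bounds hold ⇒ YES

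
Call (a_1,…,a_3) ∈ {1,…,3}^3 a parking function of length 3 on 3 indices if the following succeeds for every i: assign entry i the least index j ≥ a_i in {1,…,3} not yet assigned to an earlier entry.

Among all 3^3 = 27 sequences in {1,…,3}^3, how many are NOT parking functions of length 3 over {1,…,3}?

|PF(3,3)| = 1·4^2 = 1·16 = 16 (Konheim–Weiss)
Example (3,3,3) → sorted (3,3,3): b_1=3>1, not a PF.
3^3 − 16 = 27 − 16 = 11

11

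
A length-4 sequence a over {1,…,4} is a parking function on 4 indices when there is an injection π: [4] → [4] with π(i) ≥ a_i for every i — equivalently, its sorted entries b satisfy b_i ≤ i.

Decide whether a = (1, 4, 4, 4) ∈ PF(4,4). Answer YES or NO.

NO

Rearranged: b = (1, 4, 4, 4).
  b_1=1 ≤ 1
  b_2=4 > 2
  fails at i=2 ⇒ NO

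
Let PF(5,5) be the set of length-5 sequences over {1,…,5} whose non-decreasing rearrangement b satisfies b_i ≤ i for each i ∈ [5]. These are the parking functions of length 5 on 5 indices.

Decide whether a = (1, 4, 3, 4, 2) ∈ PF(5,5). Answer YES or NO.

Order a: b = (1, 2, 3, 4, 4).
  b_1=1 ≤ 1
  b_2=2 ≤ 2
  b_3=3 ≤ 3
  b_4=4 ≤ 4
  b_5=4 ≤ 5
All bounds hold ⇒ YES

YES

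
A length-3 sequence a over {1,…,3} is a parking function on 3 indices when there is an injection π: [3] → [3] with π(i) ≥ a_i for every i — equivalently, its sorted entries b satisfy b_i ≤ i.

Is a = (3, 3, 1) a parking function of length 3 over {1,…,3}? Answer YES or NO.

Sorted: b = (1, 3, 3).
  b_1=1 ≤ 1
  b_2=3 > 2
  fails at i=2 ⇒ NO

NO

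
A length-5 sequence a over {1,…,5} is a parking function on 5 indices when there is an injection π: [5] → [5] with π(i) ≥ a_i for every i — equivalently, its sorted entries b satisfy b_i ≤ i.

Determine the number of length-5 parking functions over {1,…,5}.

Count = 1·6^4 = 1·1296 = 1296 (Konheim–Weiss)
One tuple (1,3,2,1,1) → sorted (1,1,1,2,3): b_i ≤ i ∀i, a PF.

1296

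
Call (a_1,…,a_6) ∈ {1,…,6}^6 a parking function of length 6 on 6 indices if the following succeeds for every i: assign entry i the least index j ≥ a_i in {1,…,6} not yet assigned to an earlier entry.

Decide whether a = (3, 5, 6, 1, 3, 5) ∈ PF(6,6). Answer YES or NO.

Order a: b = (1, 3, 3, 5, 5, 6).
  b_1=1 ≤ 1
  b_2=3 > 2
  fails at i=2 ⇒ NO

NO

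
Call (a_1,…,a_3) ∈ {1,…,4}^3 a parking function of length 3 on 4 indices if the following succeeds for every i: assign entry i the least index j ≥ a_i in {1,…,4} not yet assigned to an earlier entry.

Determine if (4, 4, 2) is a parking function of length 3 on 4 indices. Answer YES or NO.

Rearranged: b = (2, 4, 4).
  b_1=2 ≤ 2
  b_2=4 > 3
  fails at i=2 ⇒ NO

NO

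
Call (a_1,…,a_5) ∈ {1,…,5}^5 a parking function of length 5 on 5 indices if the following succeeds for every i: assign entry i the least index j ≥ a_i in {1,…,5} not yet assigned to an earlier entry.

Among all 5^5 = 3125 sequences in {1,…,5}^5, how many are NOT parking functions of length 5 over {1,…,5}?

|PF(5,5)| = 1·6^4 = 1 · 1296 = 1296 (Konheim–Weiss)
One tuple (2,5,5,5,4) → sorted (2,4,5,5,5): b_1=2>1, not a PF.
5^5 − 1296 = 3125 − 1296 = 1829

1829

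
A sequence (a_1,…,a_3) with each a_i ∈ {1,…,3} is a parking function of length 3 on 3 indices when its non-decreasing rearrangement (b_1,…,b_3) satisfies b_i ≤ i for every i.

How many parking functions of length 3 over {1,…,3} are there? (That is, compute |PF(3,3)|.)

#PF = (4−3)·4^(3−1) = 1 · 16 = 16
E.g. (2,3,1) → sorted (1,2,3): b_i ≤ i ∀i, a PF.

16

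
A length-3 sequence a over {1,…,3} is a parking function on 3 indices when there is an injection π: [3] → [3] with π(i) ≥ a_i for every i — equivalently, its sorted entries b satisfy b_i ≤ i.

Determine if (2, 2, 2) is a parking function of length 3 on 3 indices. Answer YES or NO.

Rearranged: b = (2, 2, 2).
  b_1=2 > 1
  fails at i=1 ⇒ NO

NO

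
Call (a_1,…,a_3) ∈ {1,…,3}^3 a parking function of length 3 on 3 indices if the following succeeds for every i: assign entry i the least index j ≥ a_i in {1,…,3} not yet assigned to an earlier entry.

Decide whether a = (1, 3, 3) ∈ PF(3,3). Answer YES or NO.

Order a: b = (1, 3, 3).
  b_1=1 ≤ 1
  b_2=3 > 2
  fails at i=2 ⇒ NO

NO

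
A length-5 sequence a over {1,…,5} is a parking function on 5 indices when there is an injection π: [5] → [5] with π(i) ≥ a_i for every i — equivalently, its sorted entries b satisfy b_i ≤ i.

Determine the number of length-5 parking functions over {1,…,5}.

|PF(5,5)| = (5+1−5)·(5+1)^{5−1} = 1 · 1296 = 1296 (Konheim–Weiss)
One tuple (2,5,1,4,3) → sorted (1,2,3,4,5): b_i ≤ i ∀i, a PF.

1296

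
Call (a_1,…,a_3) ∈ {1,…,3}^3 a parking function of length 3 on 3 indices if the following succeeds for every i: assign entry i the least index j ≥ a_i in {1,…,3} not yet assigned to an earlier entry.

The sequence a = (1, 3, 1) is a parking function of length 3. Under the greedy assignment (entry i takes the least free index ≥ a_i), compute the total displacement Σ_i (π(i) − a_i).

Σπ(i) = 1+…+3 = 6; Σa = 1+3+1 = 5; disp = 6−5 = 1.

1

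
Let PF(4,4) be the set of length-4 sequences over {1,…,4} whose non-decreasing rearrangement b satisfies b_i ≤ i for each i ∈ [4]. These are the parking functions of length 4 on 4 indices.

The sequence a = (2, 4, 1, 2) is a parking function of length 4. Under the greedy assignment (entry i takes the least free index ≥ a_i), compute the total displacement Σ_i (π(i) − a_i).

Σπ = 10 ({1..4} each once); Σa = 2+4+1+2 = 9; disp = 10−9 = 1.

1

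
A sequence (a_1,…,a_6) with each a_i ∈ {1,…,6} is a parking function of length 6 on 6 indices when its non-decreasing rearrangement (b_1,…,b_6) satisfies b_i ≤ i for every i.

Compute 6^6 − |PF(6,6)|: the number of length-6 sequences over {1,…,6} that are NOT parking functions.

29849

|PF(6,6)| = (7−6)·7^(6−1) = 1·16807 = 16807 (Konheim–Weiss)
Example (5,3,5,5,4,6) → sorted (3,4,5,5,5,6): b_1=3>1, not a PF.
So 46656 − 16807 = 29849 fail.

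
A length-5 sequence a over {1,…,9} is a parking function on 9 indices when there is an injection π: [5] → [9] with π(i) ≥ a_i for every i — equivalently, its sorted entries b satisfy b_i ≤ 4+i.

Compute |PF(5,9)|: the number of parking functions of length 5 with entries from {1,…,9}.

Count = (9+1−5)·(9+1)^{5−1} = 5×10000 = 50000
One tuple (2,7,5,3,3) → sorted (2,3,3,5,7): b_i ≤ 4+i ∀i, a PF.

50000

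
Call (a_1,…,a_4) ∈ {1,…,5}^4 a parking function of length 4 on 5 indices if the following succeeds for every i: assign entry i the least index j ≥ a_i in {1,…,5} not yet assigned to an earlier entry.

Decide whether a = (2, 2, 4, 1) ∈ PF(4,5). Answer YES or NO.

YES

Sorted: b = (1, 2, 2, 4).
  b_1=1 ≤ 2
  b_2=2 ≤ 3
  b_3=2 ≤ 4
  b_4=4 ≤ 5
All bounds hold ⇒ YES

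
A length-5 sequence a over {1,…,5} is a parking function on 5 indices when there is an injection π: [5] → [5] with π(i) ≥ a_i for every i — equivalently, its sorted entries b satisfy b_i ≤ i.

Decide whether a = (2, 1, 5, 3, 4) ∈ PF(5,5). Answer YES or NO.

YES

Sorted: b = (1, 2, 3, 4, 5).
  b_1=1 ≤ 1
  b_2=2 ≤ 2
  b_3=3 ≤ 3
  b_4=4 ≤ 4
  b_5=5 ≤ 5
All bounds hold ⇒ YES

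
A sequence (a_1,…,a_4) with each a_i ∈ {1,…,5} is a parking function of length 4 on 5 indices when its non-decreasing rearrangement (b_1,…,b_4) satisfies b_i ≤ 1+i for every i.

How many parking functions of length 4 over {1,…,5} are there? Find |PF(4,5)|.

|PF(4,5)| = (5−4+1)·(5+1)^(4−1) = 2×216 = 432 [KW]
E.g. (1,2,3,5) → sorted (1,2,3,5): b_i ≤ 1+i ∀i, a PF.

432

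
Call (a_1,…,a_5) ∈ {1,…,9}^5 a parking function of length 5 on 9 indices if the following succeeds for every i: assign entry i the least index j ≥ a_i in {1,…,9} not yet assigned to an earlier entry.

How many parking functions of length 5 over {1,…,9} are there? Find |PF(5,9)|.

50000

|PF| = 5·10^4 = 5 · 10000 = 50000
One tuple (3,2,7,4,1) → sorted (1,2,3,4,7): b_i ≤ 4+i ∀i, a PF.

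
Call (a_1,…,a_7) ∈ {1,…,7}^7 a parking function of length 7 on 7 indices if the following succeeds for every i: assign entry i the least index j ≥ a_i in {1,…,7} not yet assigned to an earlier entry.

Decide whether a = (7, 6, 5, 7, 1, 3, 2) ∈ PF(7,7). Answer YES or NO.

NO

Order a: b = (1, 2, 3, 5, 6, 7, 7).
  b_1=1 ≤ 1
  b_2=2 ≤ 2
  b_3=3 ≤ 3
  b_4=5 > 4
  fails at i=4 ⇒ NO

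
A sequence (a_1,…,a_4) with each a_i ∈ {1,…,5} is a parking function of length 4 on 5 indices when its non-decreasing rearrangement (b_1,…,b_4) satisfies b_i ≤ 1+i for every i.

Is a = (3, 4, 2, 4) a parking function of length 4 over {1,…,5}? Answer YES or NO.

YES

Sorted: b = (2, 3, 4, 4).
  b_1=2 ≤ 2
  b_2=3 ≤ 3
  b_3=4 ≤ 4
  b_4=4 ≤ 5
All bounds hold ⇒ YES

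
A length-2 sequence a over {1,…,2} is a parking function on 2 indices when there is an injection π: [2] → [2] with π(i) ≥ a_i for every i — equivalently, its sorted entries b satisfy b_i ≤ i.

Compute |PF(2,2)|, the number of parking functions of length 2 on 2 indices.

|PF| = 1·3^1 = 1×3 = 3 (Pollak)
Check (1,1) → sorted (1,1): b_i ≤ i ∀i, a PF.

3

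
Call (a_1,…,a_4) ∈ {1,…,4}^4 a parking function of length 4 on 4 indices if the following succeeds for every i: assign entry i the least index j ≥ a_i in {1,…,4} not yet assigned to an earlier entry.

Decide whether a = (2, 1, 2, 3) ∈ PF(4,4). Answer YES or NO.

YES

Sorted: b = (1, 2, 2, 3).
  b_1=1 ≤ 1
  b_2=2 ≤ 2
  b_3=2 ≤ 3
  b_4=3 ≤ 4
All bounds hold ⇒ YES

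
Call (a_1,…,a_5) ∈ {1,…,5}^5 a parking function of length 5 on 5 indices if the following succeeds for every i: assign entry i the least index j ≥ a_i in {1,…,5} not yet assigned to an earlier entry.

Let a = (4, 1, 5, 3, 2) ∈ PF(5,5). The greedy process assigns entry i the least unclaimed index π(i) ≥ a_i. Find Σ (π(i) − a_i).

0

Σπ = 15 ({1..5} each once); Σa = 4+1+5+3+2 = 15; disp = 15−15 = 0.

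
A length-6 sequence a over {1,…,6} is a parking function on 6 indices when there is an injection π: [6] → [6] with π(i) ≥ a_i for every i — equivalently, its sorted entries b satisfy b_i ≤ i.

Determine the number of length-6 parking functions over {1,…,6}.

|PF| = (7−6)·7^(6−1) = 1 · 16807 = 16807
Example (1,3,6,2,4,4) → sorted (1,2,3,4,4,6): b_i ≤ i ∀i, a PF.

16807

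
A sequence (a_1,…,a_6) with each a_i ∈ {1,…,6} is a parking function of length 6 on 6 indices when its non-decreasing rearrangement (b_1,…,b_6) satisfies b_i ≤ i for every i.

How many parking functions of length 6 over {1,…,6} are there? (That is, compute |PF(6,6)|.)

|PF(6,6)| = 1·7^5 = 1 · 16807 = 16807 (Pollak)
Example (2,6,1,4,4,3) → sorted (1,2,3,4,4,6): b_i ≤ i ∀i, a PF.

16807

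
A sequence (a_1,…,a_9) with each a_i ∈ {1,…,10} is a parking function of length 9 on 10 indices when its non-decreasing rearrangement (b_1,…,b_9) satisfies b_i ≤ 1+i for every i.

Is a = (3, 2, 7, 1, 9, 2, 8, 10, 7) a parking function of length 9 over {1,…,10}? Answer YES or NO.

Order a: b = (1, 2, 2, 3, 7, 7, 8, 9, 10).
  b_1=1 ≤ 2
  b_2=2 ≤ 3
  b_3=2 ≤ 4
  b_4=3 ≤ 5
  b_5=7 > 6
  fails at i=5 ⇒ NO

NO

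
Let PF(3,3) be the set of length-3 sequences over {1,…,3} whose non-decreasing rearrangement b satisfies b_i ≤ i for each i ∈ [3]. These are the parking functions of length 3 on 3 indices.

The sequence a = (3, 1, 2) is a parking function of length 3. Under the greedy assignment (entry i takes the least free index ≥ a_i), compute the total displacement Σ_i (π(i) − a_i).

0

Σπ(i) = 1+…+3 = 6; Σa = 3+1+2 = 6; disp = 6−6 = 0.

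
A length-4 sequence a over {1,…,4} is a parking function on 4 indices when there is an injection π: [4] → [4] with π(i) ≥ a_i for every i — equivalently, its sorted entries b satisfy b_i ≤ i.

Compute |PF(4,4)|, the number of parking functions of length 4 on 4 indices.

|PF| = (4+1−4)·(4+1)^{4−1} = 1 · 125 = 125
One tuple (4,2,1,3) → sorted (1,2,3,4): b_i ≤ i ∀i, a PF.

125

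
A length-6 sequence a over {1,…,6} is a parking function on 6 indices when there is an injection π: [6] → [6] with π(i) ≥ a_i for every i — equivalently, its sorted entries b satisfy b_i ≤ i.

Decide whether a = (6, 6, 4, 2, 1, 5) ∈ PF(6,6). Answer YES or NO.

NO

Order a: b = (1, 2, 4, 5, 6, 6).
  b_1=1 ≤ 1
  b_2=2 ≤ 2
  b_3=4 > 3
  fails at i=3 ⇒ NO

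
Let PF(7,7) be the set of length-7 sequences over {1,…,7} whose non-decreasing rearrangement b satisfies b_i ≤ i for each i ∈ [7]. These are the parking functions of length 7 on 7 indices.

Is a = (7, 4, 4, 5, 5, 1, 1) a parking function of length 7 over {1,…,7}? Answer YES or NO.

NO

Order a: b = (1, 1, 4, 4, 5, 5, 7).
  b_1=1 ≤ 1
  b_2=1 ≤ 2
  b_3=4 > 3
  fails at i=3 ⇒ NO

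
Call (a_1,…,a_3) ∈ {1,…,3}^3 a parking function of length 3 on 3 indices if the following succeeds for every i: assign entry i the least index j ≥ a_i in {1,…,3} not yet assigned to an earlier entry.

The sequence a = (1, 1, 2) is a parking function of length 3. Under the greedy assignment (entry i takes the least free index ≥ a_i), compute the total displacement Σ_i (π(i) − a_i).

2

Σπ = 6 ({1..3} each once); Σa = 1+1+2 = 4; disp = 6−4 = 2.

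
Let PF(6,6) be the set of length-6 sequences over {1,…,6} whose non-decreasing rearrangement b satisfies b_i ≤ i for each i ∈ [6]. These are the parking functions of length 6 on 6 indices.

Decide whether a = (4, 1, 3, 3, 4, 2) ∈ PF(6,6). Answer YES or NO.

Order a: b = (1, 2, 3, 3, 4, 4).
  b_1=1 ≤ 1
  b_2=2 ≤ 2
  b_3=3 ≤ 3
  b_4=3 ≤ 4
  b_5=4 ≤ 5
  b_6=4 ≤ 6
All bounds hold ⇒ YES

YES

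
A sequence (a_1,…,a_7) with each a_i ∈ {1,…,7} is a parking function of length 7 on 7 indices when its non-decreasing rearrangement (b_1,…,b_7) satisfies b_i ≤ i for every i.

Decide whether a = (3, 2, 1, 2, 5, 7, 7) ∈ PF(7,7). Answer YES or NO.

Sorted: b = (1, 2, 2, 3, 5, 7, 7).
  b_1=1 ≤ 1
  b_2=2 ≤ 2
  b_3=2 ≤ 3
  b_4=3 ≤ 4
  b_5=5 ≤ 5
  b_6=7 > 6
  fails at i=6 ⇒ NO

NO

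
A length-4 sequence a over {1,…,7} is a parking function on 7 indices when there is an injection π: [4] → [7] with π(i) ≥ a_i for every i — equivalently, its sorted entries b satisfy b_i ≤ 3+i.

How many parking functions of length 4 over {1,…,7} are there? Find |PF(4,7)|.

|PF| = (7+1−4)·(7+1)^{4−1} = 4×512 = 2048 [KW]
Check (2,6,6,5) → sorted (2,5,6,6): b_i ≤ 3+i ∀i, a PF.

2048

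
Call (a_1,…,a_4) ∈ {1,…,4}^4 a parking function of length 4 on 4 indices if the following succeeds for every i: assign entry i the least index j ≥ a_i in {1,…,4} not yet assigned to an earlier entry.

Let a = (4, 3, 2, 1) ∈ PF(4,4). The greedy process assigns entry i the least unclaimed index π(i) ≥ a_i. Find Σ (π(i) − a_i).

Σπ(i) = 1+…+4 = 10; Σa = 4+3+2+1 = 10; disp = 10−10 = 0.

0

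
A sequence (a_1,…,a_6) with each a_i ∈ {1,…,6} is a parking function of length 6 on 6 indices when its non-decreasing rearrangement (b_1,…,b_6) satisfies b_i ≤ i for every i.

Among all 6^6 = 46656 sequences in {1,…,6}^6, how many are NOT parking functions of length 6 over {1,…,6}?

29849

|PF| = (6+1−6)·(6+1)^{6−1} = 1 · 16807 = 16807 (Pollak)
E.g. (2,5,1,5,5,2) → sorted (1,2,2,5,5,5): b_4=5>4, not a PF.
6^6 − 16807 = 46656 − 16807 = 29849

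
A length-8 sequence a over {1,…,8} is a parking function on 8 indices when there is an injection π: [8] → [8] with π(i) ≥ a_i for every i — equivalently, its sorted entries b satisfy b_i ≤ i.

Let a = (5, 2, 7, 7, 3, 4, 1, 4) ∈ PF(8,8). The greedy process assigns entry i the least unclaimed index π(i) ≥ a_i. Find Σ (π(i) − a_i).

3

Σπ = 8·9/2 = 36 (π permutes [8]); Σa = 5+2+7+7+3+4+1+4 = 33; disp = 36−33 = 3.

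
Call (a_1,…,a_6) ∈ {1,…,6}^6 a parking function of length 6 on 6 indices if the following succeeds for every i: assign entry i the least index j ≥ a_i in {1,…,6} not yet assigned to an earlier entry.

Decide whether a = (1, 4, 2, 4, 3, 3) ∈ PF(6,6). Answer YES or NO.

YES

Sorted: b = (1, 2, 3, 3, 4, 4).
  b_1=1 ≤ 1
  b_2=2 ≤ 2
  b_3=3 ≤ 3
  b_4=3 ≤ 4
  b_5=4 ≤ 5
  b_6=4 ≤ 6
All bounds hold ⇒ YES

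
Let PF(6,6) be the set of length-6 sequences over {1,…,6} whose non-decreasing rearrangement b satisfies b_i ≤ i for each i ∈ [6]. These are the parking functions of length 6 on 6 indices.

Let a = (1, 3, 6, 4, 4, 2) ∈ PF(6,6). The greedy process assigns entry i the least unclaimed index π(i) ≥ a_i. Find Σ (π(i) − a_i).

1

Σπ(i) = 1+…+6 = 21; Σa = 1+3+6+4+4+2 = 20; disp = 21−20 = 1.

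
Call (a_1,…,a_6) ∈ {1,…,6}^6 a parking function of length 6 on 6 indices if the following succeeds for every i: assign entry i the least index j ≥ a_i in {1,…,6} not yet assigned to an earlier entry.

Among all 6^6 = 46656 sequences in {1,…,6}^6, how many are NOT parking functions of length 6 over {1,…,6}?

#PF = (6−6+1)·(6+1)^(6−1) = 1×16807 = 16807
Check (4,6,6,4,4,6) → sorted (4,4,4,6,6,6): b_1=4>1, not a PF.
Total 46656; non-PF = 46656−16807 = 29849

29849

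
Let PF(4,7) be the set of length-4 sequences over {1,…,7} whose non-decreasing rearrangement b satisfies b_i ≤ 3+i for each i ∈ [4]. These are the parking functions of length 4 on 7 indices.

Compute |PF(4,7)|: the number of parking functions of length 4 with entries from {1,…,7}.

2048

Count = (7−4+1)·(7+1)^(4−1) = 4·512 = 2048 (Konheim–Weiss)
E.g. (4,4,6,4) → sorted (4,4,4,6): b_i ≤ 3+i ∀i, a PF.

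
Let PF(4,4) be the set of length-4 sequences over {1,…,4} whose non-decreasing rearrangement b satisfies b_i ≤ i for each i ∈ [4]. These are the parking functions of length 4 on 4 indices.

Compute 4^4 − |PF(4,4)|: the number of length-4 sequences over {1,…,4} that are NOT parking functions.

131

Count = (4+1−4)·(4+1)^{4−1} = 1·125 = 125 (Konheim–Weiss)
One tuple (2,4,4,2) → sorted (2,2,4,4): b_1=2>1, not a PF.
Total 256; non-PF = 256−125 = 131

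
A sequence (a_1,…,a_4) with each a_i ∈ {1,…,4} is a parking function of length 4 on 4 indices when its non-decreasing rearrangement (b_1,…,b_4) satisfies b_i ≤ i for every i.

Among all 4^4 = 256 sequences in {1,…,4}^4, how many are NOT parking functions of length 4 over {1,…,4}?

|PF(4,4)| = (4+1−4)·(4+1)^{4−1} = 1×125 = 125 [KW]
One tuple (4,4,1,1) → sorted (1,1,4,4): b_3=4>3, not a PF.
So 256 − 125 = 131 fail.

131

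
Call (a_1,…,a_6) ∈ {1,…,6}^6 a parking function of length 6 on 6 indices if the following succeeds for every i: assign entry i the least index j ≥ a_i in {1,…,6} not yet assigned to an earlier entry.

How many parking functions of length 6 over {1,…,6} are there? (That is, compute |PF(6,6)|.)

16807

Count = (6−6+1)·(6+1)^(6−1) = 1 · 16807 = 16807 [KW]
Example (1,5,1,4,1,4) → sorted (1,1,1,4,4,5): b_i ≤ i ∀i, a PF.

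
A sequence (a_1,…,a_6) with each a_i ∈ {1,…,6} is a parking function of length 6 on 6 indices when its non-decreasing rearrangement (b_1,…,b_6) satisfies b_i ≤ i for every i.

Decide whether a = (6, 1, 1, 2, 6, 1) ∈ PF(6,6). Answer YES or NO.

Sorted: b = (1, 1, 1, 2, 6, 6).
  b_1=1 ≤ 1
  b_2=1 ≤ 2
  b_3=1 ≤ 3
  b_4=2 ≤ 4
  b_5=6 > 5
  fails at i=5 ⇒ NO

NO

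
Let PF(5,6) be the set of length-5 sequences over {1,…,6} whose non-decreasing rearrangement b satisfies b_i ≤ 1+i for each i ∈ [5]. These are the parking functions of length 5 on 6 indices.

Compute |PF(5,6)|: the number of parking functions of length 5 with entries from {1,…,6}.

4802

#PF = (6+1−5)·(6+1)^{5−1} = 2 · 2401 = 4802
E.g. (1,2,4,1,5) → sorted (1,1,2,4,5): b_i ≤ 1+i ∀i, a PF.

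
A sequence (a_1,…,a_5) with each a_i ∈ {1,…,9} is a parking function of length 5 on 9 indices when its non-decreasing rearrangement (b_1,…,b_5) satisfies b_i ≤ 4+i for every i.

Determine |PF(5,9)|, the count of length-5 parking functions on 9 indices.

#PF = (9−5+1)·(9+1)^(5−1) = 5 · 10000 = 50000 (Pollak)
Example (5,7,6,6,9) → sorted (5,6,6,7,9): b_i ≤ 4+i ∀i, a PF.

50000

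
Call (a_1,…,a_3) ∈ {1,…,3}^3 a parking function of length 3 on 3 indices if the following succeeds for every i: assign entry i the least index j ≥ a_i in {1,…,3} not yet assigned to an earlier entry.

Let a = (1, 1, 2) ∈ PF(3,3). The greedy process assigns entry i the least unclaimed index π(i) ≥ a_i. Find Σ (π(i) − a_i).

Σπ = 3·4/2 = 6 (π permutes [3]); Σa = 1+1+2 = 4; disp = 6−4 = 2.

2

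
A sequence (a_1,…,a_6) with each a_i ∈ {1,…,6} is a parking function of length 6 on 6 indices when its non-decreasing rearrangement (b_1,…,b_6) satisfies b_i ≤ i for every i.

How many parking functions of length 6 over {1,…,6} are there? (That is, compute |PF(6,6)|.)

|PF| = 1·7^5 = 1·16807 = 16807 [KW]
Check (1,4,2,1,6,4) → sorted (1,1,2,4,4,6): b_i ≤ i ∀i, a PF.

16807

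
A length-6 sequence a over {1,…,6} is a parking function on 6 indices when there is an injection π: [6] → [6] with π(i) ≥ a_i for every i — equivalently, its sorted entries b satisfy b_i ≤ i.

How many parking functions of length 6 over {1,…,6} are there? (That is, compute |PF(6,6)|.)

16807

|PF| = (7−6)·7^(6−1) = 1 · 16807 = 16807 [KW]
E.g. (4,2,1,4,2,4) → sorted (1,2,2,4,4,4): b_i ≤ i ∀i, a PF.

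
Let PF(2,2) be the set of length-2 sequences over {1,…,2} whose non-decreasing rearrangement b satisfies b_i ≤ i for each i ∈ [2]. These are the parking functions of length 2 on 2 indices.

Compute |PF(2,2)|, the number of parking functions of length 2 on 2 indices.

3

#PF = (2+1−2)·(2+1)^{2−1} = 1·3 = 3 [KW]
One tuple (1,1) → sorted (1,1): b_i ≤ i ∀i, a PF.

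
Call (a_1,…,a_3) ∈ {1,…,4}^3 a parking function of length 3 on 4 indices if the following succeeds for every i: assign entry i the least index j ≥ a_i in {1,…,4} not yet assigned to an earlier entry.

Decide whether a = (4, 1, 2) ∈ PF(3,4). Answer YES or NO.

YES

Rearranged: b = (1, 2, 4).
  b_1=1 ≤ 2
  b_2=2 ≤ 3
  b_3=4 ≤ 4
All bounds hold ⇒ YES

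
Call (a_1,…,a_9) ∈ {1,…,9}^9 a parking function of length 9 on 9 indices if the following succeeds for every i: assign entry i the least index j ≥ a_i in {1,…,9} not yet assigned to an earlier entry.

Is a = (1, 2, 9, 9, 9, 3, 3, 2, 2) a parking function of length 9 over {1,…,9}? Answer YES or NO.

NO

Order a: b = (1, 2, 2, 2, 3, 3, 9, 9, 9).
  b_1=1 ≤ 1
  b_2=2 ≤ 2
  b_3=2 ≤ 3
  b_4=2 ≤ 4
  b_5=3 ≤ 5
  b_6=3 ≤ 6
  b_7=9 > 7
  fails at i=7 ⇒ NO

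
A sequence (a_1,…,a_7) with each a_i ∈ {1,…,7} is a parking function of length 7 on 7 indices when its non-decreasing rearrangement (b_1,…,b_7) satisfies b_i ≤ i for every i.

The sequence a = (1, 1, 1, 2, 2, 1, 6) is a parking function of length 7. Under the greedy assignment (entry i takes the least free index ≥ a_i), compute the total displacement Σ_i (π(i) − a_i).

14

Σπ(i) = 1+…+7 = 28; Σa = 1+1+1+2+2+1+6 = 14; disp = 28−14 = 14.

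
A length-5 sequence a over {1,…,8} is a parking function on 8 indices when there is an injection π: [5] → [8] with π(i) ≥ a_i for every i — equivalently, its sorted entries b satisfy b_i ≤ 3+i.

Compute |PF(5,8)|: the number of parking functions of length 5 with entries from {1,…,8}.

26244

|PF(5,8)| = (8+1−5)·(8+1)^{5−1} = 4×6561 = 26244
E.g. (4,1,4,2,4) → sorted (1,2,4,4,4): b_i ≤ 3+i ∀i, a PF.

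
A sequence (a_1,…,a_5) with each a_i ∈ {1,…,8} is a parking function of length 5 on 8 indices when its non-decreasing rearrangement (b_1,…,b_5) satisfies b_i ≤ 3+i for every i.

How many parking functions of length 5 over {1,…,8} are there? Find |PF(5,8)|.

#PF = (8−5+1)·(8+1)^(5−1) = 4·6561 = 26244 (Pollak)
Check (4,1,3,5,8) → sorted (1,3,4,5,8): b_i ≤ 3+i ∀i, a PF.

26244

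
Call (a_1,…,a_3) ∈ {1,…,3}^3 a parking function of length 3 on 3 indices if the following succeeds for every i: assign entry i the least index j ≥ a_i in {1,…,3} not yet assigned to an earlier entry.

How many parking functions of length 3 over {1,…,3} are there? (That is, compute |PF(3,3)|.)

Count = (4−3)·4^(3−1) = 1 · 16 = 16
One tuple (1,1,1) → sorted (1,1,1): b_i ≤ i ∀i, a PF.

16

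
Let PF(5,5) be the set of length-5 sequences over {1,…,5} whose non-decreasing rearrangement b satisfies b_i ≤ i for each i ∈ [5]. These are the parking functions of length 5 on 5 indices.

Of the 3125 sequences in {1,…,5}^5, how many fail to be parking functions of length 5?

1829

|PF| = (6−5)·6^(5−1) = 1 · 1296 = 1296 (Konheim–Weiss)
One tuple (5,4,2,3,4) → sorted (2,3,4,4,5): b_1=2>1, not a PF.
Total 3125; non-PF = 3125−1296 = 1829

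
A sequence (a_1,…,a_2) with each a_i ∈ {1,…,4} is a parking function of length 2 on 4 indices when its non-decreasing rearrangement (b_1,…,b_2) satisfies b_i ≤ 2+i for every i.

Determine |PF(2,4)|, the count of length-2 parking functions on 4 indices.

#PF = (5−2)·5^(2−1) = 3 · 5 = 15 (Pollak)
Check (4,2) → sorted (2,4): b_i ≤ 2+i ∀i, a PF.

15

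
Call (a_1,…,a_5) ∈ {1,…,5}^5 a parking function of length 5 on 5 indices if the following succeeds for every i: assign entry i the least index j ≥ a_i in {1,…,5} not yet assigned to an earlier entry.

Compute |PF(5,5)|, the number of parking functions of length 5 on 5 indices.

Count = (5+1−5)·(5+1)^{5−1} = 1·1296 = 1296 [KW]
One tuple (1,2,3,3,4) → sorted (1,2,3,3,4): b_i ≤ i ∀i, a PF.

1296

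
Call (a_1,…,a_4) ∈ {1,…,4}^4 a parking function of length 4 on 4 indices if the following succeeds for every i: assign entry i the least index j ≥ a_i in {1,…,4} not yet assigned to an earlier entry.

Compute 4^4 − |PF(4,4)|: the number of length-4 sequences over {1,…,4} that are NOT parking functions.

|PF| = 1·5^3 = 1 · 125 = 125 [KW]
Example (2,3,2,2) → sorted (2,2,2,3): b_1=2>1, not a PF.
Total 256; non-PF = 256−125 = 131

131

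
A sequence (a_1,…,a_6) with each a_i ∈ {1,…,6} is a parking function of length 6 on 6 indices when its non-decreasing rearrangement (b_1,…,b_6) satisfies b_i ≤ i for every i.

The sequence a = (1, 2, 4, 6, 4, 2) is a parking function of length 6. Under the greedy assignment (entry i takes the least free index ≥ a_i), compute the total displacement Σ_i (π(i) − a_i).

2

Σπ = 6·7/2 = 21 (π permutes [6]); Σa = 1+2+4+6+4+2 = 19; disp = 21−19 = 2.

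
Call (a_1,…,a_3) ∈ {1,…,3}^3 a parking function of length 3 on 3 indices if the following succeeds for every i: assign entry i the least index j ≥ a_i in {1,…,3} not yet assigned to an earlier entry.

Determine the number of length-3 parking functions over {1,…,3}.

|PF(3,3)| = (4−3)·4^(3−1) = 1·16 = 16
E.g. (1,2,3) → sorted (1,2,3): b_i ≤ i ∀i, a PF.

16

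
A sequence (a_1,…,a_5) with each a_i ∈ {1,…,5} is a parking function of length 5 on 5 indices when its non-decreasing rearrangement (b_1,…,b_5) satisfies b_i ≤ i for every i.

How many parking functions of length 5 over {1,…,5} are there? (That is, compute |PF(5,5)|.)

1296

|PF| = (6−5)·6^(5−1) = 1·1296 = 1296
Example (3,1,1,3,2) → sorted (1,1,2,3,3): b_i ≤ i ∀i, a PF.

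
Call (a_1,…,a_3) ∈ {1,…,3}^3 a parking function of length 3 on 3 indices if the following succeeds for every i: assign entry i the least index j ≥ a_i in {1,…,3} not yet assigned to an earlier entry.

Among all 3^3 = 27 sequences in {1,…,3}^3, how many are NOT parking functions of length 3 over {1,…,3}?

Count = (3+1−3)·(3+1)^{3−1} = 1×16 = 16
Example (3,3,2) → sorted (2,3,3): b_1=2>1, not a PF.
3^3 − 16 = 27 − 16 = 11

11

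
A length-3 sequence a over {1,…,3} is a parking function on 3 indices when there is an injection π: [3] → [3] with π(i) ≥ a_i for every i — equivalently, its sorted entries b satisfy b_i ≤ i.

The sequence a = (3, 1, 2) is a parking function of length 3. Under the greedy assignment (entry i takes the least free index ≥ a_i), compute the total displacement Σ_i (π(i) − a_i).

Σπ = 3·4/2 = 6 (π permutes [3]); Σa = 3+1+2 = 6; disp = 6−6 = 0.

0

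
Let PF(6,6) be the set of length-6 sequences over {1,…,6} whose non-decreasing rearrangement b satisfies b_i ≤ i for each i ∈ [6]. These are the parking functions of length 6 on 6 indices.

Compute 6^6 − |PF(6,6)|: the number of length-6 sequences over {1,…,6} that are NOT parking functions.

29849

Count = (7−6)·7^(6−1) = 1×16807 = 16807 [KW]
E.g. (6,2,5,4,6,6) → sorted (2,4,5,6,6,6): b_1=2>1, not a PF.
Total 46656; non-PF = 46656−16807 = 29849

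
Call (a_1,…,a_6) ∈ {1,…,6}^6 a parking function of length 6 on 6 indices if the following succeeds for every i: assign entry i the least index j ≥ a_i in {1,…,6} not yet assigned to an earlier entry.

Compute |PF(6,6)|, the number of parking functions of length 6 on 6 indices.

16807

|PF(6,6)| = 1·7^5 = 1·16807 = 16807
Check (4,6,2,3,5,1) → sorted (1,2,3,4,5,6): b_i ≤ i ∀i, a PF.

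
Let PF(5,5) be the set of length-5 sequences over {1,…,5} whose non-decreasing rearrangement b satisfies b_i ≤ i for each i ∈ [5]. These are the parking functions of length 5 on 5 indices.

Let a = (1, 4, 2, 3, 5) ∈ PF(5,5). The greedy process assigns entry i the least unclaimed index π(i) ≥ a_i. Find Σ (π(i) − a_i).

0

Σπ = 5·6/2 = 15 (π permutes [5]); Σa = 1+4+2+3+5 = 15; disp = 15−15 = 0.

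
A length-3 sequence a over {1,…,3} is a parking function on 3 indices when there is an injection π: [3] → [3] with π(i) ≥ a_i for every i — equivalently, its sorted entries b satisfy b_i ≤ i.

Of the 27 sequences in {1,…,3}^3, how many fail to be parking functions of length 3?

Count = (3−3+1)·(3+1)^(3−1) = 1 · 16 = 16 (Konheim–Weiss)
One tuple (2,3,2) → sorted (2,2,3): b_1=2>1, not a PF.
So 27 − 16 = 11 fail.

11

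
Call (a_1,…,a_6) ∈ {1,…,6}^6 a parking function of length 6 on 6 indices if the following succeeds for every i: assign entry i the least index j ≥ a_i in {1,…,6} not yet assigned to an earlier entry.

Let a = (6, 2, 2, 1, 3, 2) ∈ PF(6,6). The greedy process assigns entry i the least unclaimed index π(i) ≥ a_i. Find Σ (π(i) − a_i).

Σπ = 6·7/2 = 21 (π permutes [6]); Σa = 6+2+2+1+3+2 = 16; disp = 21−16 = 5.

5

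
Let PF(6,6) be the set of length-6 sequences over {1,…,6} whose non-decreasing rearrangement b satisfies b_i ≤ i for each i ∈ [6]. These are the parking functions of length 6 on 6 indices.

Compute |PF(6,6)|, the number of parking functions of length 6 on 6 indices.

16807

#PF = (6−6+1)·(6+1)^(6−1) = 1×16807 = 16807 (Konheim–Weiss)
Example (4,4,1,1,2,6) → sorted (1,1,2,4,4,6): b_i ≤ i ∀i, a PF.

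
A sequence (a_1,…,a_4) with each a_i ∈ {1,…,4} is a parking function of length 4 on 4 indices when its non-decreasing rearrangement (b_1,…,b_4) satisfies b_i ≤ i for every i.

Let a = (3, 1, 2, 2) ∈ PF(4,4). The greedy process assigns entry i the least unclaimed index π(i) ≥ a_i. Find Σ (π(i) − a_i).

2

Σπ(i) = 1+…+4 = 10; Σa = 3+1+2+2 = 8; disp = 10−8 = 2.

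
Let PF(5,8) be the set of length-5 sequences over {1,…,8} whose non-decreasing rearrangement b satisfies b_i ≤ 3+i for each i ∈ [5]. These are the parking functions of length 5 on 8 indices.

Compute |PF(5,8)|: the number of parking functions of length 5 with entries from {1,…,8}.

#PF = (9−5)·9^(5−1) = 4×6561 = 26244 [KW]
Example (4,4,7,5,8) → sorted (4,4,5,7,8): b_i ≤ 3+i ∀i, a PF.

26244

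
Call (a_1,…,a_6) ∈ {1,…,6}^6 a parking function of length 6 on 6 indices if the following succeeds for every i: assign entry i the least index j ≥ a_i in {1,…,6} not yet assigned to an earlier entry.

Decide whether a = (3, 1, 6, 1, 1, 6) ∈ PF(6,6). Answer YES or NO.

Sorted: b = (1, 1, 1, 3, 6, 6).
  b_1=1 ≤ 1
  b_2=1 ≤ 2
  b_3=1 ≤ 3
  b_4=3 ≤ 4
  b_5=6 > 5
  fails at i=5 ⇒ NO

NO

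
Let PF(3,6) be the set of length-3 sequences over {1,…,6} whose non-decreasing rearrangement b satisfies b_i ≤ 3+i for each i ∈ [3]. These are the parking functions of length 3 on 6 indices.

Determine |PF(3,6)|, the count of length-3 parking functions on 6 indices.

196

Count = (6+1−3)·(6+1)^{3−1} = 4·49 = 196 (Konheim–Weiss)
E.g. (4,2,1) → sorted (1,2,4): b_i ≤ 3+i ∀i, a PF.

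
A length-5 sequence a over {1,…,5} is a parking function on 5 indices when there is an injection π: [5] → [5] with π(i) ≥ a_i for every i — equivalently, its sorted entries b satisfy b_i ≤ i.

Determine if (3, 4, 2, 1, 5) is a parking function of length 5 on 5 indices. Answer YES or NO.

YES

Sorted: b = (1, 2, 3, 4, 5).
  b_1=1 ≤ 1
  b_2=2 ≤ 2
  b_3=3 ≤ 3
  b_4=4 ≤ 4
  b_5=5 ≤ 5
All bounds hold ⇒ YES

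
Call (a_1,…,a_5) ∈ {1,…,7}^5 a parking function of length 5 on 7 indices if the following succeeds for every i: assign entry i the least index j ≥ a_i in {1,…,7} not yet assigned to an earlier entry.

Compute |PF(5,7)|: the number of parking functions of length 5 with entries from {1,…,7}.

12288

#PF = (7+1−5)·(7+1)^{5−1} = 3 · 4096 = 12288
Check (1,5,1,5,2) → sorted (1,1,2,5,5): b_i ≤ 2+i ∀i, a PF.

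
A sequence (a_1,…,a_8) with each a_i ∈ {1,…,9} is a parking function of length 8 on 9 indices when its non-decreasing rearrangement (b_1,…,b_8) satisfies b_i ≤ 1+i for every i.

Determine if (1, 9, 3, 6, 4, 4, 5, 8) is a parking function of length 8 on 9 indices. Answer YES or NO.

Order a: b = (1, 3, 4, 4, 5, 6, 8, 9).
  b_1=1 ≤ 2
  b_2=3 ≤ 3
  b_3=4 ≤ 4
  b_4=4 ≤ 5
  b_5=5 ≤ 6
  b_6=6 ≤ 7
  b_7=8 ≤ 8
  b_8=9 ≤ 9
All bounds hold ⇒ YES

YES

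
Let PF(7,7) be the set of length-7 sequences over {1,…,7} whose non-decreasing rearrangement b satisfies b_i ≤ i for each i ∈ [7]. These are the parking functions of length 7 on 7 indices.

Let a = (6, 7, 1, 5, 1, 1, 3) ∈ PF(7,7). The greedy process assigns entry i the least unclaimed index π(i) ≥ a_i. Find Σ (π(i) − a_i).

4

Σπ = 28 ({1..7} each once); Σa = 6+7+1+5+1+1+3 = 24; disp = 28−24 = 4.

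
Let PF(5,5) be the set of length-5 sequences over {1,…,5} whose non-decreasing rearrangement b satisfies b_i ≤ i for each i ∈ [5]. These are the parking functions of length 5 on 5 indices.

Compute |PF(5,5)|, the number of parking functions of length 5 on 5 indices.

1296

Count = (6−5)·6^(5−1) = 1 · 1296 = 1296 [KW]
E.g. (5,1,1,3,1) → sorted (1,1,1,3,5): b_i ≤ i ∀i, a PF.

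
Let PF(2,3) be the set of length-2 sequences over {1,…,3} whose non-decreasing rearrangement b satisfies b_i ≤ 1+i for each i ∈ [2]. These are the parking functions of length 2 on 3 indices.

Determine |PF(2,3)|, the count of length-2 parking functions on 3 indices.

8

|PF| = 2·4^1 = 2·4 = 8 (Pollak)
Check (2,2) → sorted (2,2): b_i ≤ 1+i ∀i, a PF.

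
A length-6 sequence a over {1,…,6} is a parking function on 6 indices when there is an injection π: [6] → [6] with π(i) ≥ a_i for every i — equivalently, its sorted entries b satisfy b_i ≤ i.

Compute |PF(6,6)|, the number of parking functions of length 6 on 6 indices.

#PF = 1·7^5 = 1×16807 = 16807 (Konheim–Weiss)
Example (2,6,3,2,5,1) → sorted (1,2,2,3,5,6): b_i ≤ i ∀i, a PF.

16807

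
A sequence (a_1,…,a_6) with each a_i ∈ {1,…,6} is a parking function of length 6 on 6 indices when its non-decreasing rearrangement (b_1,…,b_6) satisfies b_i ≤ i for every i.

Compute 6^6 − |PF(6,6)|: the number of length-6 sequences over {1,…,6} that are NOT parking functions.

29849

|PF| = (7−6)·7^(6−1) = 1×16807 = 16807 (Konheim–Weiss)
Check (3,2,4,4,5,4) → sorted (2,3,4,4,4,5): b_1=2>1, not a PF.
6^6 − 16807 = 46656 − 16807 = 29849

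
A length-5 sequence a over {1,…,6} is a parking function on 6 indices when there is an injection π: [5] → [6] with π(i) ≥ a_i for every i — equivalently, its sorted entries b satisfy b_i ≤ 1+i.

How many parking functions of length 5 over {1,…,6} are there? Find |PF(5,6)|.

Count = (6+1−5)·(6+1)^{5−1} = 2 · 2401 = 4802 [KW]
Check (2,3,3,5,6) → sorted (2,3,3,5,6): b_i ≤ 1+i ∀i, a PF.

4802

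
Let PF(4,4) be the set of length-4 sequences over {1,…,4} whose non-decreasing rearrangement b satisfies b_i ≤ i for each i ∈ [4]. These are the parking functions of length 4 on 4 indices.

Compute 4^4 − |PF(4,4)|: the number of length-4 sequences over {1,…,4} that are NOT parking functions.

131

|PF(4,4)| = (4−4+1)·(4+1)^(4−1) = 1 · 125 = 125 (Pollak)
E.g. (3,3,4,3) → sorted (3,3,3,4): b_1=3>1, not a PF.
So 256 − 125 = 131 fail.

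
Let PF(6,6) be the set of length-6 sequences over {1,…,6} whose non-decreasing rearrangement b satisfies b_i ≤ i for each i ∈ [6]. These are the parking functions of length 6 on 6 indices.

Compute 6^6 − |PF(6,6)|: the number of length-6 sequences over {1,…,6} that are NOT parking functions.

|PF(6,6)| = (6−6+1)·(6+1)^(6−1) = 1·16807 = 16807 (Pollak)
Example (6,1,4,1,6,5) → sorted (1,1,4,5,6,6): b_3=4>3, not a PF.
So 46656 − 16807 = 29849 fail.

29849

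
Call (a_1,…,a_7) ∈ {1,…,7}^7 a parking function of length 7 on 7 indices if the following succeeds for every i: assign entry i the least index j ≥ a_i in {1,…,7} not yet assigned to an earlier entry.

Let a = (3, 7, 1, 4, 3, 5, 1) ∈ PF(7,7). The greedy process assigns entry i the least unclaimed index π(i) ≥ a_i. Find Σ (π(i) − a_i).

4

Σπ(i) = 1+…+7 = 28; Σa = 3+7+1+4+3+5+1 = 24; disp = 28−24 = 4.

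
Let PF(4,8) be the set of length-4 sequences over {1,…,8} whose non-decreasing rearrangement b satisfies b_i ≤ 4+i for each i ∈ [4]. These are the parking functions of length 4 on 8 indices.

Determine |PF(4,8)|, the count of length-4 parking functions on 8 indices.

|PF(4,8)| = 5·9^3 = 5·729 = 3645 (Konheim–Weiss)
E.g. (2,5,4,5) → sorted (2,4,5,5): b_i ≤ 4+i ∀i, a PF.

3645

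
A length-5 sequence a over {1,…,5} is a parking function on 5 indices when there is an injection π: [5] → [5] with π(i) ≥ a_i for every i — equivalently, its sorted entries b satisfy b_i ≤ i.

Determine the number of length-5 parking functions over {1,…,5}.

|PF| = (5−5+1)·(5+1)^(5−1) = 1·1296 = 1296 [KW]
Check (1,5,1,3,1) → sorted (1,1,1,3,5): b_i ≤ i ∀i, a PF.

1296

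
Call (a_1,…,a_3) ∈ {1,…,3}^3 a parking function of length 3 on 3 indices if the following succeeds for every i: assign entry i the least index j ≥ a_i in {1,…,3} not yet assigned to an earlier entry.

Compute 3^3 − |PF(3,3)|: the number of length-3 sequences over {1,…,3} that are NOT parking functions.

11

Count = (3−3+1)·(3+1)^(3−1) = 1·16 = 16
Check (3,3,3) → sorted (3,3,3): b_1=3>1, not a PF.
So 27 − 16 = 11 fail.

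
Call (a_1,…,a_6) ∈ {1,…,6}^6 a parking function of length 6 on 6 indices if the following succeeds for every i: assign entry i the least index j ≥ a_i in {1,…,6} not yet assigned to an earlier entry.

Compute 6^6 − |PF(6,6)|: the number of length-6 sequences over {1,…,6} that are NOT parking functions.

29849

|PF| = (6−6+1)·(6+1)^(6−1) = 1 · 16807 = 16807 (Konheim–Weiss)
Check (6,2,4,6,5,5) → sorted (2,4,5,5,6,6): b_1=2>1, not a PF.
So 46656 − 16807 = 29849 fail.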